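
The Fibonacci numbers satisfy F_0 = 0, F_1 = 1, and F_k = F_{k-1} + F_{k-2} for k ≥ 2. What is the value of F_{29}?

514229

Iterating the recurrence up to F_{22} = 17711 and F_{21} = 10946:
F_{23} = F_{22} + F_{21} = 17711 + 10946 = 28657
F_{24} = F_{23} + F_{22} = 28657 + 17711 = 46368
F_{25} = F_{24} + F_{23} = 46368 + 28657 = 75025
F_{26} = F_{25} + F_{24} = 75025 + 46368 = 121393
F_{27} = F_{26} + F_{25} = 121393 + 75025 = 196418
F_{28} = F_{27} + F_{26} = 196418 + 121393 = 317811
F_{29} = F_{28} + F_{27} = 317811 + 196418 = 514229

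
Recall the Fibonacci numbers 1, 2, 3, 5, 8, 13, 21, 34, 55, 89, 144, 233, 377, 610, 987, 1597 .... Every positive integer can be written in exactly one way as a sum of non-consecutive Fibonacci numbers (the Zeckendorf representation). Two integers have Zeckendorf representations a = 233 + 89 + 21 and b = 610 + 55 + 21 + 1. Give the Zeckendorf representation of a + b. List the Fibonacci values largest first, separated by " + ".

987 + 34 + 8 + 1

The two numbers are 343 and 687, so their sum is 1030.
take 987 (≤ 1030); 1030 − 987 = 43
take 34 (≤ 43); 43 − 34 = 9
take 8 (≤ 9); 9 − 8 = 1
take 1 (≤ 1); 1 − 1 = 0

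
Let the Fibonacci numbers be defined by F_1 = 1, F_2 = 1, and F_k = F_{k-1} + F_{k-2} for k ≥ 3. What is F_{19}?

Iterating the recurrence up to F_{14} = 377 and F_{13} = 233:
F_{15} = F_{14} + F_{13} = 377 + 233 = 610
F_{16} = F_{15} + F_{14} = 610 + 377 = 987
F_{17} = F_{16} + F_{15} = 987 + 610 = 1597
F_{18} = F_{17} + F_{16} = 1597 + 987 = 2584
F_{19} = F_{18} + F_{17} = 2584 + 1597 = 4181

4181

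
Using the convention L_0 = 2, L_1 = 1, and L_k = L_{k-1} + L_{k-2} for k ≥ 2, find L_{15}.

1364

Iterating the recurrence up to L_{9} = 76 and L_{8} = 47:
L_{10} = L_{9} + L_{8} = 76 + 47 = 123
L_{11} = L_{10} + L_{9} = 123 + 76 = 199
L_{12} = L_{11} + L_{10} = 199 + 123 = 322
L_{13} = L_{12} + L_{11} = 322 + 199 = 521
L_{14} = L_{13} + L_{12} = 521 + 322 = 843
L_{15} = L_{14} + L_{13} = 843 + 521 = 1364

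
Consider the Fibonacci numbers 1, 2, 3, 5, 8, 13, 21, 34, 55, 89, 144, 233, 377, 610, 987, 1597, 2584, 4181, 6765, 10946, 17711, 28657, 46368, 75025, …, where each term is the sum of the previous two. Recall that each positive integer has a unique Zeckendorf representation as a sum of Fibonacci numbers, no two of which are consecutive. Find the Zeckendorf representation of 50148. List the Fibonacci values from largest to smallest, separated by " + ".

Greedily peel off the largest Fibonacci term at each step:
subtract 46368 from 50148: 3780 remains
subtract 2584 from 3780: 1196 remains
subtract 987 from 1196: 209 remains
subtract 144 from 209: 65 remains
subtract 55 from 65: 10 remains
subtract 8 from 10: 2 remains
subtract 2 from 2: 0 remains
So 50148 = 46368 + 2584 + 987 + 144 + 55 + 8 + 2, with no two terms consecutive in the sequence.

46368 + 2584 + 987 + 144 + 55 + 8 + 2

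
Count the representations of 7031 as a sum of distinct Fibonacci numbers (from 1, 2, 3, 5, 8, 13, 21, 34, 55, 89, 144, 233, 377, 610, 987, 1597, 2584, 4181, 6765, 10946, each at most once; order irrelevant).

12

7031 = 6765+233+21+8+3+1 = 6765+144+89+21+8+3+1 = 4181+2584+233+21+8+3+1 = 6765+144+55+34+21+8+3+1 = 4181+2584+144+89+21+8+3+1 = … (7 more), for 12 in all.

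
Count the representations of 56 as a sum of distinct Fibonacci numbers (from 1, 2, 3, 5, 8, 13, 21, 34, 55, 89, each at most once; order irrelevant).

Each representation comes from the Zeckendorf form by replacing some F_k with F_{k−1} + F_{k−2} where possible.
56 = 55+1 = 34+21+1 = 34+13+8+1 = 34+13+5+3+1 — 4 representations.

4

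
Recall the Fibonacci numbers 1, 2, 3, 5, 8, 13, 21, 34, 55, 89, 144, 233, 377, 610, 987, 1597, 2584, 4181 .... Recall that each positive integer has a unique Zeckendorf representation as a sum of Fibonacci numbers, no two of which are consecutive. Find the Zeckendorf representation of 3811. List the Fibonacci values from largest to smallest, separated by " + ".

2584 + 987 + 233 + 5 + 2

Greedily peel off the largest Fibonacci term at each step:
2584 ≤ 3811 < 4181, so take 2584; remainder 1227
987 ≤ 1227 < 1597, so take 987; remainder 240
233 ≤ 240 < 377, so take 233; remainder 7
5 ≤ 7 < 8, so take 5; remainder 2
2 ≤ 2 < 3, so take 2; remainder 0
So 3811 = 2584 + 987 + 233 + 5 + 2, with no two terms consecutive in the sequence.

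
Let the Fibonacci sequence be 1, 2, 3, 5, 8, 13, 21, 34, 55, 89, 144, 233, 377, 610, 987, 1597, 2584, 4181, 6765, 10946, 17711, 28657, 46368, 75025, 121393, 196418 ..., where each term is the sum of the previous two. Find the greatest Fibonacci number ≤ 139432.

121393 ≤ 139432 < 196418, so the largest Fibonacci number not exceeding 139432 is 121393.

121393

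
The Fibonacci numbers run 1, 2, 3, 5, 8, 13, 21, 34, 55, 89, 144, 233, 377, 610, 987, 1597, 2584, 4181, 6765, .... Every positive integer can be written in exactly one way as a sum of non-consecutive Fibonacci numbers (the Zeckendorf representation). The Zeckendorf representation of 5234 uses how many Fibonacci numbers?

5

Repeatedly subtract the largest Fibonacci number that fits:
4181 ≤ 5234 < 6765, so take 4181; remainder 1053
987 ≤ 1053 < 1597, so take 987; remainder 66
55 ≤ 66 < 89, so take 55; remainder 11
8 ≤ 11 < 13, so take 8; remainder 3
3 ≤ 3 < 5, so take 3; remainder 0
5234 = 4181 + 987 + 55 + 8 + 3, which has 5 terms.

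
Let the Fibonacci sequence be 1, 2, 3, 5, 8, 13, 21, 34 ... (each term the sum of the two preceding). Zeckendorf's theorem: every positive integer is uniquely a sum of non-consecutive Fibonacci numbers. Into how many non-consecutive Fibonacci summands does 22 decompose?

2

Greedily peel off the largest Fibonacci term at each step:
take 21 (≤ 22); 22 − 21 = 1
take 1 (≤ 1); 1 − 1 = 0
22 = 21 + 1, which has 2 terms.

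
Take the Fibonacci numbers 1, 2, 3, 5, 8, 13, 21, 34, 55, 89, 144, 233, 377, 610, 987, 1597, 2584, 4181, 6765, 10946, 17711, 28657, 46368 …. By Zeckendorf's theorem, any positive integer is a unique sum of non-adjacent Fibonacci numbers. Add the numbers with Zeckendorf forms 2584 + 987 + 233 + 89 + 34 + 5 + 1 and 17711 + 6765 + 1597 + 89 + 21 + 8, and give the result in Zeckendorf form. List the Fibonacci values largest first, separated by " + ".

The two numbers are 3933 and 26191, so their sum is 30124.
subtract 28657 from 30124: 1467 remains
subtract 987 from 1467: 480 remains
subtract 377 from 480: 103 remains
subtract 89 from 103: 14 remains
subtract 13 from 14: 1 remains
subtract 1 from 1: 0 remains

28657 + 987 + 377 + 89 + 13 + 1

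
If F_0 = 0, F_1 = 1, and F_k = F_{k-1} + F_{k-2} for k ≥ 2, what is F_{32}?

Iterating the recurrence up to F_{27} = 196418 and F_{26} = 121393:
F_{28} = F_{27} + F_{26} = 196418 + 121393 = 317811
F_{29} = F_{28} + F_{27} = 317811 + 196418 = 514229
F_{30} = F_{29} + F_{28} = 514229 + 317811 = 832040
F_{31} = F_{30} + F_{29} = 832040 + 514229 = 1346269
F_{32} = F_{31} + F_{30} = 1346269 + 832040 = 2178309

2178309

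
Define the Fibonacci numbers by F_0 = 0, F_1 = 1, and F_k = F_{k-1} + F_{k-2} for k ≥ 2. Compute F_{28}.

317811

Iterating the recurrence up to F_{21} = 10946 and F_{20} = 6765:
F_{22} = F_{21} + F_{20} = 10946 + 6765 = 17711
F_{23} = F_{22} + F_{21} = 17711 + 10946 = 28657
F_{24} = F_{23} + F_{22} = 28657 + 17711 = 46368
F_{25} = F_{24} + F_{23} = 46368 + 28657 = 75025
F_{26} = F_{25} + F_{24} = 75025 + 46368 = 121393
F_{27} = F_{26} + F_{25} = 121393 + 75025 = 196418
F_{28} = F_{27} + F_{26} = 196418 + 121393 = 317811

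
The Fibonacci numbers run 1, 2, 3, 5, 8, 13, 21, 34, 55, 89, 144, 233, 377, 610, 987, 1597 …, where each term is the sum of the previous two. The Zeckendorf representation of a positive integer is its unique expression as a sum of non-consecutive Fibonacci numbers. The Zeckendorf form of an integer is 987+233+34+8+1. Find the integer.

1263

987+233+34+8+1 = 1263.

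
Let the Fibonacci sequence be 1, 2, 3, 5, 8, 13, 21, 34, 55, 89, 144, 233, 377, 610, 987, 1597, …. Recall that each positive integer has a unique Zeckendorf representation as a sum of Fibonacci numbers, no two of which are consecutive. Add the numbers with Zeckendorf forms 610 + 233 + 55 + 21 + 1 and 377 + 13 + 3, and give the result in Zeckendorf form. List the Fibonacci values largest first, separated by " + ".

987 + 233 + 89 + 3 + 1

The two numbers are 920 and 393, so their sum is 1313.
Greedy algorithm:
987 ≤ 1313 < 1597, so take 987; remainder 326
233 ≤ 326 < 377, so take 233; remainder 93
89 ≤ 93 < 144, so take 89; remainder 4
3 ≤ 4 < 5, so take 3; remainder 1
1 ≤ 1 < 2, so take 1; remainder 0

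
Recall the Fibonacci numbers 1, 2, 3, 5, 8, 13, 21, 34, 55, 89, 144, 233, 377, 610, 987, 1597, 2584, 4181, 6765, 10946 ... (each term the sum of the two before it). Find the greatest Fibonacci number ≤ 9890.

6765 ≤ 9890 < 10946, so the largest Fibonacci number not exceeding 9890 is 6765.

6765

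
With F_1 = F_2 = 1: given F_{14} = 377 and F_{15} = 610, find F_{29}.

514229

By F_{2k+1} = F_k² + F_{k+1}²: F_{29} = 377² + 610² = 142129 + 372100 = 514229.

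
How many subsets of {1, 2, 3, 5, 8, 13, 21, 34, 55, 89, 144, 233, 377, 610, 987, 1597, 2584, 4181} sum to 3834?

27

3834 = 2584+987+233+21+8+1 = 2584+987+233+21+5+3+1 = 2584+987+144+89+21+8+1 = … (24 more), for 27 in all.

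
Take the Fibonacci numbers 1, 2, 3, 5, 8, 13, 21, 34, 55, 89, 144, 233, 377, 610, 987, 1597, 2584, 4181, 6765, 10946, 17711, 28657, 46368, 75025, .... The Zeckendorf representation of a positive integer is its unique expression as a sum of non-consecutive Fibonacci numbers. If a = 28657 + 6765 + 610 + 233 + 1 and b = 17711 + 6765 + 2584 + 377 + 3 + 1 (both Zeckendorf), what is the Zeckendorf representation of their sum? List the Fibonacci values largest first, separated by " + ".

The two numbers are 36266 and 27441, so their sum is 63707.
take 46368 (≤ 63707); 63707 − 46368 = 17339
take 10946 (≤ 17339); 17339 − 10946 = 6393
take 4181 (≤ 6393); 6393 − 4181 = 2212
take 1597 (≤ 2212); 2212 − 1597 = 615
take 610 (≤ 615); 615 − 610 = 5
take 5 (≤ 5); 5 − 5 = 0

46368 + 10946 + 4181 + 1597 + 610 + 5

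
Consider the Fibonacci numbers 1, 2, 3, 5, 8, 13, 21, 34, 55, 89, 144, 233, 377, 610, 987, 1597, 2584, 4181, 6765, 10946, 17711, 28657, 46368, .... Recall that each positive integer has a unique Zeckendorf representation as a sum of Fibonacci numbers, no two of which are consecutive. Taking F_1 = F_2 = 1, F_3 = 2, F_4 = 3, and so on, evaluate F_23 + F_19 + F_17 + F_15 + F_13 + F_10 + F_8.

F_23 + F_19 + F_17 + F_15 + F_13 + F_10 + F_8 = 28657 + 4181 + 1597 + 610 + 233 + 55 + 21 = 35354.

35354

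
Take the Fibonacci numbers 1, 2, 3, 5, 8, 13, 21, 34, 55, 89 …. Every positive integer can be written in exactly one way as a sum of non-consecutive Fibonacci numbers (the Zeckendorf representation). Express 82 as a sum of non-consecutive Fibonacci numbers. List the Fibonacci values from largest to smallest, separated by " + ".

55 + 21 + 5 + 1

82 − 55 = 27
27 − 21 = 6
6 − 5 = 1
1 − 1 = 0
So 82 = 55 + 21 + 5 + 1, with no two terms consecutive in the sequence.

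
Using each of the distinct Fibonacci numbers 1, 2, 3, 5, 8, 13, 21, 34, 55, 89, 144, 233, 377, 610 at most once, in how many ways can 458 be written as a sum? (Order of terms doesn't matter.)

458 = 377+55+21+5 = 377+55+21+3+2 = 377+55+13+8+5 = 233+144+55+21+5 = … (10 more), for 14 in all.

14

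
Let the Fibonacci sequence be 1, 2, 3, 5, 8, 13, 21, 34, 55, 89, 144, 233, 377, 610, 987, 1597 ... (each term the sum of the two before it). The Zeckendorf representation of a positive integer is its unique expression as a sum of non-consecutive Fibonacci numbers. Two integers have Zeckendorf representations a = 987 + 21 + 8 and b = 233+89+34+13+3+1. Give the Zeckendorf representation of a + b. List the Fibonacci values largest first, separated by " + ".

987 + 377 + 21 + 3 + 1

The two numbers are 1016 and 373, so their sum is 1389.
Repeatedly subtract the largest Fibonacci number that fits:
1389 − 987 = 402
402 − 377 = 25
25 − 21 = 4
4 − 3 = 1
1 − 1 = 0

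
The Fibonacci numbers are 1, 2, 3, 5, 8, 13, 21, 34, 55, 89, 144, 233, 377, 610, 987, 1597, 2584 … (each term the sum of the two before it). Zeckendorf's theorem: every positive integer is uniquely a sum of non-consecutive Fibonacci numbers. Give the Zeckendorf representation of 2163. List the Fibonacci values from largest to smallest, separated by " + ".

1597 + 377 + 144 + 34 + 8 + 3

Greedy algorithm:
2163: greatest Fibonacci not exceeding it is 1597, leaving 566
566: greatest Fibonacci not exceeding it is 377, leaving 189
189: greatest Fibonacci not exceeding it is 144, leaving 45
45: greatest Fibonacci not exceeding it is 34, leaving 11
11: greatest Fibonacci not exceeding it is 8, leaving 3
3: greatest Fibonacci not exceeding it is 3, leaving 0
So 2163 = 1597 + 377 + 144 + 34 + 8 + 3, with no two terms consecutive in the sequence.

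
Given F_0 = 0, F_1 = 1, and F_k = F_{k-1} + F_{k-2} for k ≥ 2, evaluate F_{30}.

832040

Iterating the recurrence up to F_{22} = 17711 and F_{21} = 10946:
F_{23} = F_{22} + F_{21} = 17711 + 10946 = 28657
F_{24} = F_{23} + F_{22} = 28657 + 17711 = 46368
F_{25} = F_{24} + F_{23} = 46368 + 28657 = 75025
F_{26} = F_{25} + F_{24} = 75025 + 46368 = 121393
F_{27} = F_{26} + F_{25} = 121393 + 75025 = 196418
F_{28} = F_{27} + F_{26} = 196418 + 121393 = 317811
F_{29} = F_{28} + F_{27} = 317811 + 196418 = 514229
F_{30} = F_{29} + F_{28} = 514229 + 317811 = 832040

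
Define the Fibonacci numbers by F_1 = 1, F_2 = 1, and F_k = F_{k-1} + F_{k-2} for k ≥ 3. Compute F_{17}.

1597

Iterating the recurrence up to F_{9} = 34 and F_{8} = 21:
F_{10} = F_{9} + F_{8} = 34 + 21 = 55
F_{11} = F_{10} + F_{9} = 55 + 34 = 89
F_{12} = F_{11} + F_{10} = 89 + 55 = 144
F_{13} = F_{12} + F_{11} = 144 + 89 = 233
F_{14} = F_{13} + F_{12} = 233 + 144 = 377
F_{15} = F_{14} + F_{13} = 377 + 233 = 610
F_{16} = F_{15} + F_{14} = 610 + 377 = 987
F_{17} = F_{16} + F_{15} = 987 + 610 = 1597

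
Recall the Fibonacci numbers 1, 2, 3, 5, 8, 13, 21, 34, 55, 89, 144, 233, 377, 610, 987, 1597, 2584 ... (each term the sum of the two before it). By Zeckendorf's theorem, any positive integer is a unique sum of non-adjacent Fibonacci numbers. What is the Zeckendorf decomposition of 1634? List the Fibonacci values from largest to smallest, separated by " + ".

1597 + 34 + 3

Repeatedly subtract the largest Fibonacci number that fits:
1634 − 1597 = 37
37 − 34 = 3
3 − 3 = 0
So 1634 = 1597 + 34 + 3, with no two terms consecutive in the sequence.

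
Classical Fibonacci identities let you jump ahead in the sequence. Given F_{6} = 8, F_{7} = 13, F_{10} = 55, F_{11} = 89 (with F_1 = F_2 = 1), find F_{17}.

By the addition formula F_{m+n} = F_m F_{n+1} + F_{m−1} F_n with m=7, n=10: F_{17} = 13·89 + 8·55 = 1157 + 440 = 1597.

1597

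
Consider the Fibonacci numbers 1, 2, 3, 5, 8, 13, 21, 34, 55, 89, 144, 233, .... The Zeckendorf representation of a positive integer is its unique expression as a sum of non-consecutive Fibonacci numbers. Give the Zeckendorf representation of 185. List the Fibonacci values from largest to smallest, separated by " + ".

Repeatedly subtract the largest Fibonacci number that fits:
subtract 144 from 185: 41 remains
subtract 34 from 41: 7 remains
subtract 5 from 7: 2 remains
subtract 2 from 2: 0 remains
So 185 = 144 + 34 + 5 + 2, with no two terms consecutive in the sequence.

144 + 34 + 5 + 2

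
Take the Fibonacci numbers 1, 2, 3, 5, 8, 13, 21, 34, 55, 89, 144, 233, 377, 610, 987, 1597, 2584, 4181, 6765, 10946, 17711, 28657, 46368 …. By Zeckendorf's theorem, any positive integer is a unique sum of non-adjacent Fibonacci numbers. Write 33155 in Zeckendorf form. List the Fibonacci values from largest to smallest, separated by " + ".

take 28657 (≤ 33155); 33155 − 28657 = 4498
take 4181 (≤ 4498); 4498 − 4181 = 317
take 233 (≤ 317); 317 − 233 = 84
take 55 (≤ 84); 84 − 55 = 29
take 21 (≤ 29); 29 − 21 = 8
take 8 (≤ 8); 8 − 8 = 0
So 33155 = 28657 + 4181 + 233 + 55 + 21 + 8, with no two terms consecutive in the sequence.

28657 + 4181 + 233 + 55 + 21 + 8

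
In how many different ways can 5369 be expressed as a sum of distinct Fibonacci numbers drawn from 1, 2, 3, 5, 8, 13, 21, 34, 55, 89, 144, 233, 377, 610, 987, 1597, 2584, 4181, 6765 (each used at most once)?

34

Starting from the Zeckendorf form and repeatedly splitting a term F_k into F_{k−1} + F_{k−2} (when neither is already used) reaches every representation.
5369 = 4181+987+144+55+2 = 4181+987+144+34+21+2 = 4181+610+377+144+55+2 = 4181+987+144+34+13+8+2 = 4181+987+89+55+34+21+2 = … (29 more), for 34 in all.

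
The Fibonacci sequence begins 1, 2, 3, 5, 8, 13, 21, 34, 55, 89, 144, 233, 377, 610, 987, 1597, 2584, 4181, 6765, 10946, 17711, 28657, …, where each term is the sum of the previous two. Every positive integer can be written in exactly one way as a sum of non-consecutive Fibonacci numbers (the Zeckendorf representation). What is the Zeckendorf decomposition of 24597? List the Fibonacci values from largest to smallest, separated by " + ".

Greedy algorithm:
take 17711 (≤ 24597); 24597 − 17711 = 6886
take 6765 (≤ 6886); 6886 − 6765 = 121
take 89 (≤ 121); 121 − 89 = 32
take 21 (≤ 32); 32 − 21 = 11
take 8 (≤ 11); 11 − 8 = 3
take 3 (≤ 3); 3 − 3 = 0
So 24597 = 17711 + 6765 + 89 + 21 + 8 + 3, with no two terms consecutive in the sequence.

17711 + 6765 + 89 + 21 + 8 + 3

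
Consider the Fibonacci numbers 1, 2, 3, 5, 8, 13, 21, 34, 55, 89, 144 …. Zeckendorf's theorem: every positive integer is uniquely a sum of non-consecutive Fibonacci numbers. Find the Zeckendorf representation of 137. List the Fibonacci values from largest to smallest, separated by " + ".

subtract 89 from 137: 48 remains
subtract 34 from 48: 14 remains
subtract 13 from 14: 1 remains
subtract 1 from 1: 0 remains
So 137 = 89 + 34 + 13 + 1, with no two terms consecutive in the sequence.

89 + 34 + 13 + 1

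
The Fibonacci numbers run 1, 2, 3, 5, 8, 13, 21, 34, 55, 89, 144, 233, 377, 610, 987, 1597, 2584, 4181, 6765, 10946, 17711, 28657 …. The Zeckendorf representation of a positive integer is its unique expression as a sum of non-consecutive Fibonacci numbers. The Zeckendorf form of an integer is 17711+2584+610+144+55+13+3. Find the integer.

21120

17711+2584+610+144+55+13+3 = 21120.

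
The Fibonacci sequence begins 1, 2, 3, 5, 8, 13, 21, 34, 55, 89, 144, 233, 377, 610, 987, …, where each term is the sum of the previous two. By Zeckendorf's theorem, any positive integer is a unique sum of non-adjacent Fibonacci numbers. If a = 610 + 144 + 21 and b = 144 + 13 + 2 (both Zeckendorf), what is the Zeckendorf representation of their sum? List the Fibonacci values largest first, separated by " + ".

The two numbers are 775 and 159, so their sum is 934.
934: greatest Fibonacci not exceeding it is 610, leaving 324
324: greatest Fibonacci not exceeding it is 233, leaving 91
91: greatest Fibonacci not exceeding it is 89, leaving 2
2: greatest Fibonacci not exceeding it is 2, leaving 0

610 + 233 + 89 + 2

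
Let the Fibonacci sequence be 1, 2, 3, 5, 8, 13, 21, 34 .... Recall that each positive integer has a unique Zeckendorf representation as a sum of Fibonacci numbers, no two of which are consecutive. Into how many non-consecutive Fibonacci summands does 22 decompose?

2

Greedily peel off the largest Fibonacci term at each step:
22: greatest Fibonacci not exceeding it is 21, leaving 1
1: greatest Fibonacci not exceeding it is 1, leaving 0
22 = 21 + 1, which has 2 terms.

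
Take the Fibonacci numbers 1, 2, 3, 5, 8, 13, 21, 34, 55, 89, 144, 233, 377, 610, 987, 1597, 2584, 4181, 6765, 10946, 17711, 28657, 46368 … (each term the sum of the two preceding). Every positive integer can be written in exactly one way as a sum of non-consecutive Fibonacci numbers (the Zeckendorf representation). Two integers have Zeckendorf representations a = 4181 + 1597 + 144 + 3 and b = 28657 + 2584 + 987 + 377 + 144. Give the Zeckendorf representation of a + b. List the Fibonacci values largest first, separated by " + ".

The two numbers are 5925 and 32749, so their sum is 38674.
28657 ≤ 38674 < 46368, so take 28657; remainder 10017
6765 ≤ 10017 < 10946, so take 6765; remainder 3252
2584 ≤ 3252 < 4181, so take 2584; remainder 668
610 ≤ 668 < 987, so take 610; remainder 58
55 ≤ 58 < 89, so take 55; remainder 3
3 ≤ 3 < 5, so take 3; remainder 0

28657 + 6765 + 2584 + 610 + 55 + 3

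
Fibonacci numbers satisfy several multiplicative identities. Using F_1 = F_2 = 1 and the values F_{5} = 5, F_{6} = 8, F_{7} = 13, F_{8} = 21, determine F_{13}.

233

By the addition formula F_{m+n} = F_m F_{n+1} + F_{m−1} F_n with m=6, n=7: F_{13} = 8·21 + 5·13 = 168 + 65 = 233.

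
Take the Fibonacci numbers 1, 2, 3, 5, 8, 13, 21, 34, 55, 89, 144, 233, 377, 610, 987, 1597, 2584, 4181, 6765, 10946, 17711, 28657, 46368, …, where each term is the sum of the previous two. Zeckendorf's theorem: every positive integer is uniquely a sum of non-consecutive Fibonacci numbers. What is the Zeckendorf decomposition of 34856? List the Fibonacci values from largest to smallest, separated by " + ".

Greedily peel off the largest Fibonacci term at each step:
subtract 28657 from 34856: 6199 remains
subtract 4181 from 6199: 2018 remains
subtract 1597 from 2018: 421 remains
subtract 377 from 421: 44 remains
subtract 34 from 44: 10 remains
subtract 8 from 10: 2 remains
subtract 2 from 2: 0 remains
So 34856 = 28657 + 4181 + 1597 + 377 + 34 + 8 + 2, with no two terms consecutive in the sequence.

28657 + 4181 + 1597 + 377 + 34 + 8 + 2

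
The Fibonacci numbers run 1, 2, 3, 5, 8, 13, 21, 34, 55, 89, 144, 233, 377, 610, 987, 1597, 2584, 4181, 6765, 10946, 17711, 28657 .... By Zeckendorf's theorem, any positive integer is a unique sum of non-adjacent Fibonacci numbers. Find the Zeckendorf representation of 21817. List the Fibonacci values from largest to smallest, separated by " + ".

largest Fibonacci ≤ 21817 is 17711; 21817 − 17711 = 4106
largest Fibonacci ≤ 4106 is 2584; 4106 − 2584 = 1522
largest Fibonacci ≤ 1522 is 987; 1522 − 987 = 535
largest Fibonacci ≤ 535 is 377; 535 − 377 = 158
largest Fibonacci ≤ 158 is 144; 158 − 144 = 14
largest Fibonacci ≤ 14 is 13; 14 − 13 = 1
largest Fibonacci ≤ 1 is 1; 1 − 1 = 0
So 21817 = 17711 + 2584 + 987 + 377 + 144 + 13 + 1, with no two terms consecutive in the sequence.

17711 + 2584 + 987 + 377 + 144 + 13 + 1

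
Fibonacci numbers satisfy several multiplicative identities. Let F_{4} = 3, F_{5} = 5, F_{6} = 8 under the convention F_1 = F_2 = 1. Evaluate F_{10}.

55

By the addition formula F_{m+n} = F_m F_{n+1} + F_{m−1} F_n with m=6, n=4: F_{10} = 8·5 + 5·3 = 40 + 15 = 55.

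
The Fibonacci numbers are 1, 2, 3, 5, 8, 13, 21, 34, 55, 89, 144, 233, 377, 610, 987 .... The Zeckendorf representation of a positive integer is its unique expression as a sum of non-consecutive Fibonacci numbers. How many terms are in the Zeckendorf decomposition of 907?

5

Greedy algorithm:
largest Fibonacci ≤ 907 is 610; 907 − 610 = 297
largest Fibonacci ≤ 297 is 233; 297 − 233 = 64
largest Fibonacci ≤ 64 is 55; 64 − 55 = 9
largest Fibonacci ≤ 9 is 8; 9 − 8 = 1
largest Fibonacci ≤ 1 is 1; 1 − 1 = 0
907 = 610 + 233 + 55 + 8 + 1, which has 5 terms.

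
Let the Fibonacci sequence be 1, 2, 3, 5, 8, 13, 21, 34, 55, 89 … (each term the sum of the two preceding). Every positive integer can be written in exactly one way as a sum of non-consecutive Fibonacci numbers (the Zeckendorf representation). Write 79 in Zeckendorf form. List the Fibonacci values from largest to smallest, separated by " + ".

55 + 21 + 3

Greedy algorithm:
55 ≤ 79 < 89, so take 55; remainder 24
21 ≤ 24 < 34, so take 21; remainder 3
3 ≤ 3 < 5, so take 3; remainder 0
So 79 = 55 + 21 + 3, with no two terms consecutive in the sequence.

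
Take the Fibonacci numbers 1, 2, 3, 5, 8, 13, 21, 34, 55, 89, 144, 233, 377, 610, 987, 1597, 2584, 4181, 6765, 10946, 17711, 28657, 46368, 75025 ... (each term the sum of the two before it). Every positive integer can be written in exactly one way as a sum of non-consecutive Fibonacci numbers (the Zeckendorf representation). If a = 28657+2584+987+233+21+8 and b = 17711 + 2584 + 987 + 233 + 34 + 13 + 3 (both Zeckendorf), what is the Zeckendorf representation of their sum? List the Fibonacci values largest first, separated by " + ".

The two numbers are 32490 and 21565, so their sum is 54055.
Repeatedly subtract the largest Fibonacci number that fits:
54055: greatest Fibonacci not exceeding it is 46368, leaving 7687
7687: greatest Fibonacci not exceeding it is 6765, leaving 922
922: greatest Fibonacci not exceeding it is 610, leaving 312
312: greatest Fibonacci not exceeding it is 233, leaving 79
79: greatest Fibonacci not exceeding it is 55, leaving 24
24: greatest Fibonacci not exceeding it is 21, leaving 3
3: greatest Fibonacci not exceeding it is 3, leaving 0

46368 + 6765 + 610 + 233 + 55 + 21 + 3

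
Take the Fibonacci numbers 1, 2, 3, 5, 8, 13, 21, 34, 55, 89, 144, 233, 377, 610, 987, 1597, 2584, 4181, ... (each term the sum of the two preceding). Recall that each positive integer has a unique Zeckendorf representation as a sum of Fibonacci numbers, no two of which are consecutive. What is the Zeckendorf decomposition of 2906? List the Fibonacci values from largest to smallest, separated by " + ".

Repeatedly subtract the largest Fibonacci number that fits:
largest Fibonacci ≤ 2906 is 2584; 2906 − 2584 = 322
largest Fibonacci ≤ 322 is 233; 322 − 233 = 89
largest Fibonacci ≤ 89 is 89; 89 − 89 = 0
So 2906 = 2584 + 233 + 89, with no two terms consecutive in the sequence.

2584 + 233 + 89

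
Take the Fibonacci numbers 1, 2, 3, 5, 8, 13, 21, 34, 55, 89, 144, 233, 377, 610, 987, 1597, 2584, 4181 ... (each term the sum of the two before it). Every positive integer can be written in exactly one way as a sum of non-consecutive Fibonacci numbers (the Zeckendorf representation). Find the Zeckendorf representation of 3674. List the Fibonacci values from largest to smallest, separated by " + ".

subtract 2584 from 3674: 1090 remains
subtract 987 from 1090: 103 remains
subtract 89 from 103: 14 remains
subtract 13 from 14: 1 remains
subtract 1 from 1: 0 remains
So 3674 = 2584 + 987 + 89 + 13 + 1, with no two terms consecutive in the sequence.

2584 + 987 + 89 + 13 + 1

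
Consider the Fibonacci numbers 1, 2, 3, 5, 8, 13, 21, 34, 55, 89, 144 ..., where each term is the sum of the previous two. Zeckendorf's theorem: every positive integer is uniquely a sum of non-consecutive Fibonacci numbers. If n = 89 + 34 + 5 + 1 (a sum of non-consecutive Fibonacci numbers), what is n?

89 + 34 + 5 + 1 = 129.

129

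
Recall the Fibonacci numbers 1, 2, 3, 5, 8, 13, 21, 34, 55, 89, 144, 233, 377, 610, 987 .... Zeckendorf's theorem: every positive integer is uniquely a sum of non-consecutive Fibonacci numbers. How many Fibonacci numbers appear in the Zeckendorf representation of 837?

6

Greedily peel off the largest Fibonacci term at each step:
take 610 (≤ 837); 837 − 610 = 227
take 144 (≤ 227); 227 − 144 = 83
take 55 (≤ 83); 83 − 55 = 28
take 21 (≤ 28); 28 − 21 = 7
take 5 (≤ 7); 7 − 5 = 2
take 2 (≤ 2); 2 − 2 = 0
837 = 610 + 144 + 55 + 21 + 5 + 2, which has 6 terms.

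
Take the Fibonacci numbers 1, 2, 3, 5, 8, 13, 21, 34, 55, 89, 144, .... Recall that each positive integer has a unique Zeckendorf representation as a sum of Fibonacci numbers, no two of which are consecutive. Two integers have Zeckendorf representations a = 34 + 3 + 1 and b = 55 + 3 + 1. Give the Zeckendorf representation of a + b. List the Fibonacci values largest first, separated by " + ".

The two numbers are 38 and 59, so their sum is 97.
subtract 89 from 97: 8 remains
subtract 8 from 8: 0 remains

89 + 8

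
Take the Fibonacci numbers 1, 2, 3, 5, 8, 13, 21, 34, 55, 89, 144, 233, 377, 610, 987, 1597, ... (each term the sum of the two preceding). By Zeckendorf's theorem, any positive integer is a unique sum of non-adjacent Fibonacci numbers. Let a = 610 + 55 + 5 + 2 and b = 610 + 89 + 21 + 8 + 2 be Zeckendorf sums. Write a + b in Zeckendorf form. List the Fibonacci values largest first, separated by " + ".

The two numbers are 672 and 730, so their sum is 1402.
Greedy algorithm:
1402: greatest Fibonacci not exceeding it is 987, leaving 415
415: greatest Fibonacci not exceeding it is 377, leaving 38
38: greatest Fibonacci not exceeding it is 34, leaving 4
4: greatest Fibonacci not exceeding it is 3, leaving 1
1: greatest Fibonacci not exceeding it is 1, leaving 0

987 + 377 + 34 + 3 + 1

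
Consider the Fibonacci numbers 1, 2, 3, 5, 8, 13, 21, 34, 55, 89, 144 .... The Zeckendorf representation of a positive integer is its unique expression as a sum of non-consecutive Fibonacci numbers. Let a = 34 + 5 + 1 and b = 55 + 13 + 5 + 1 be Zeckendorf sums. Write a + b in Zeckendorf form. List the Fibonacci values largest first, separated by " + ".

The two numbers are 40 and 74, so their sum is 114.
89 ≤ 114 < 144, so take 89; remainder 25
21 ≤ 25 < 34, so take 21; remainder 4
3 ≤ 4 < 5, so take 3; remainder 1
1 ≤ 1 < 2, so take 1; remainder 0

89 + 21 + 3 + 1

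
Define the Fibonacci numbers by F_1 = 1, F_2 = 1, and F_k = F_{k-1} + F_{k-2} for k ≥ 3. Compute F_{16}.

987

Iterating the recurrence up to F_{9} = 34 and F_{8} = 21:
F_{10} = F_{9} + F_{8} = 34 + 21 = 55
F_{11} = F_{10} + F_{9} = 55 + 34 = 89
F_{12} = F_{11} + F_{10} = 89 + 55 = 144
F_{13} = F_{12} + F_{11} = 144 + 89 = 233
F_{14} = F_{13} + F_{12} = 233 + 144 = 377
F_{15} = F_{14} + F_{13} = 377 + 233 = 610
F_{16} = F_{15} + F_{14} = 610 + 377 = 987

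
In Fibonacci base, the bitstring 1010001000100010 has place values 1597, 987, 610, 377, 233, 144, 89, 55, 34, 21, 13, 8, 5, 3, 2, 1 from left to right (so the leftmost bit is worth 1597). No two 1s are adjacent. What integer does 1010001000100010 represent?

2311

Summing the place values of the 1 bits: 1597 + 610 + 89 + 13 + 2 = 2311.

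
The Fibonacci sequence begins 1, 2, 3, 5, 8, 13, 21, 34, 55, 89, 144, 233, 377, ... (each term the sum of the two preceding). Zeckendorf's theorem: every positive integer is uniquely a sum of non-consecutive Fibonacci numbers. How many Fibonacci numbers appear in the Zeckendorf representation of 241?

2

Repeatedly subtract the largest Fibonacci number that fits:
241 − 233 = 8
8 − 8 = 0
241 = 233 + 8, which has 2 terms.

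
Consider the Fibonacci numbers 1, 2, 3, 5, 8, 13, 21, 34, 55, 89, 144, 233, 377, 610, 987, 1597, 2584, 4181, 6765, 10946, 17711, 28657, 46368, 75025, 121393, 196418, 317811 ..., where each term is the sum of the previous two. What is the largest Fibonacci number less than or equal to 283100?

196418 ≤ 283100 < 317811, so the largest Fibonacci number not exceeding 283100 is 196418.

196418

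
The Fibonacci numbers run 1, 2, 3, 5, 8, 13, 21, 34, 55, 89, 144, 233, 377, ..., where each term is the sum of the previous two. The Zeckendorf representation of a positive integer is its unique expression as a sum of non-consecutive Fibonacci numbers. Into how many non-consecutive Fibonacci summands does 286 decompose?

5

286: greatest Fibonacci not exceeding it is 233, leaving 53
53: greatest Fibonacci not exceeding it is 34, leaving 19
19: greatest Fibonacci not exceeding it is 13, leaving 6
6: greatest Fibonacci not exceeding it is 5, leaving 1
1: greatest Fibonacci not exceeding it is 1, leaving 0
286 = 233 + 34 + 13 + 5 + 1, which has 5 terms.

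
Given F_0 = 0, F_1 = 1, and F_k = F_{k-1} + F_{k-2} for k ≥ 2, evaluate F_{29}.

Iterating the recurrence up to F_{24} = 46368 and F_{23} = 28657:
F_{25} = F_{24} + F_{23} = 46368 + 28657 = 75025
F_{26} = F_{25} + F_{24} = 75025 + 46368 = 121393
F_{27} = F_{26} + F_{25} = 121393 + 75025 = 196418
F_{28} = F_{27} + F_{26} = 196418 + 121393 = 317811
F_{29} = F_{28} + F_{27} = 317811 + 196418 = 514229

514229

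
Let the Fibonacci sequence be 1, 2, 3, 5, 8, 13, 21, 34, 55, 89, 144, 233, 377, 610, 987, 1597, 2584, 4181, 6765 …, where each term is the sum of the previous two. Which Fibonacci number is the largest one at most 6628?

4181 ≤ 6628 < 6765, so the largest Fibonacci number not exceeding 6628 is 4181.

4181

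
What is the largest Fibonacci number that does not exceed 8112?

6765 ≤ 8112 < 10946, so the largest Fibonacci number not exceeding 8112 is 6765.

6765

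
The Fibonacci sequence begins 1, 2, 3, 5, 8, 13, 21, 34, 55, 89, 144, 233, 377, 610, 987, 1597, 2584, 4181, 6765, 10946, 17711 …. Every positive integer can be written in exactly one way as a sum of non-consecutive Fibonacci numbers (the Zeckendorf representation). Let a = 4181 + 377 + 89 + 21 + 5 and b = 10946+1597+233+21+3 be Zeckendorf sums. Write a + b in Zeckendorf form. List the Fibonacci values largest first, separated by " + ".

The two numbers are 4673 and 12800, so their sum is 17473.
Repeatedly subtract the largest Fibonacci number that fits:
subtract 10946 from 17473: 6527 remains
subtract 4181 from 6527: 2346 remains
subtract 1597 from 2346: 749 remains
subtract 610 from 749: 139 remains
subtract 89 from 139: 50 remains
subtract 34 from 50: 16 remains
subtract 13 from 16: 3 remains
subtract 3 from 3: 0 remains

10946 + 4181 + 1597 + 610 + 89 + 34 + 13 + 3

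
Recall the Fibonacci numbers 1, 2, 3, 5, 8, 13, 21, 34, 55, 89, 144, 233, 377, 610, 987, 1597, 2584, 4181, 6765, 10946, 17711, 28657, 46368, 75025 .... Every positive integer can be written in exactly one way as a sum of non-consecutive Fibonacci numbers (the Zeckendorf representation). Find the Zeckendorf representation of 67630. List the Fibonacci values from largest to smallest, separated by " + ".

Repeatedly subtract the largest Fibonacci number that fits:
largest Fibonacci ≤ 67630 is 46368; 67630 − 46368 = 21262
largest Fibonacci ≤ 21262 is 17711; 21262 − 17711 = 3551
largest Fibonacci ≤ 3551 is 2584; 3551 − 2584 = 967
largest Fibonacci ≤ 967 is 610; 967 − 610 = 357
largest Fibonacci ≤ 357 is 233; 357 − 233 = 124
largest Fibonacci ≤ 124 is 89; 124 − 89 = 35
largest Fibonacci ≤ 35 is 34; 35 − 34 = 1
largest Fibonacci ≤ 1 is 1; 1 − 1 = 0
So 67630 = 46368 + 17711 + 2584 + 610 + 233 + 89 + 34 + 1, with no two terms consecutive in the sequence.

46368 + 17711 + 2584 + 610 + 233 + 89 + 34 + 1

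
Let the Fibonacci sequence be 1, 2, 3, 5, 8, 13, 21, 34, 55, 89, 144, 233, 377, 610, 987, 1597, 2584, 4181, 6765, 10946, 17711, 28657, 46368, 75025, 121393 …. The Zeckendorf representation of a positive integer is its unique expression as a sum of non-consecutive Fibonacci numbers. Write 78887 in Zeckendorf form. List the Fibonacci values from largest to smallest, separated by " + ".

75025 + 2584 + 987 + 233 + 55 + 3

78887: greatest Fibonacci not exceeding it is 75025, leaving 3862
3862: greatest Fibonacci not exceeding it is 2584, leaving 1278
1278: greatest Fibonacci not exceeding it is 987, leaving 291
291: greatest Fibonacci not exceeding it is 233, leaving 58
58: greatest Fibonacci not exceeding it is 55, leaving 3
3: greatest Fibonacci not exceeding it is 3, leaving 0
So 78887 = 75025 + 2584 + 987 + 233 + 55 + 3, with no two terms consecutive in the sequence.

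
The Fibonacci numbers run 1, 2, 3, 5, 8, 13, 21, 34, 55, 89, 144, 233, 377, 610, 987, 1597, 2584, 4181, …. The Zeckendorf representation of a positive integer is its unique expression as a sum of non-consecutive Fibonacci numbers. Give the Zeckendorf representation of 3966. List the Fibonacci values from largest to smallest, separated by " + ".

2584 + 987 + 377 + 13 + 5

largest Fibonacci ≤ 3966 is 2584; 3966 − 2584 = 1382
largest Fibonacci ≤ 1382 is 987; 1382 − 987 = 395
largest Fibonacci ≤ 395 is 377; 395 − 377 = 18
largest Fibonacci ≤ 18 is 13; 18 − 13 = 5
largest Fibonacci ≤ 5 is 5; 5 − 5 = 0
So 3966 = 2584 + 987 + 377 + 13 + 5, with no two terms consecutive in the sequence.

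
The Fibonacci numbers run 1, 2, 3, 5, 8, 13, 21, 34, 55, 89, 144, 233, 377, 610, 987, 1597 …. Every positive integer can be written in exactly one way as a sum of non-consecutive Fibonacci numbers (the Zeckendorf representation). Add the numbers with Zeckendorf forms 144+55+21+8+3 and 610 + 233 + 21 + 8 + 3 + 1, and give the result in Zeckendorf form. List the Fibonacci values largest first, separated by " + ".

The two numbers are 231 and 876, so their sum is 1107.
take 987 (≤ 1107); 1107 − 987 = 120
take 89 (≤ 120); 120 − 89 = 31
take 21 (≤ 31); 31 − 21 = 10
take 8 (≤ 10); 10 − 8 = 2
take 2 (≤ 2); 2 − 2 = 0

987 + 89 + 21 + 8 + 2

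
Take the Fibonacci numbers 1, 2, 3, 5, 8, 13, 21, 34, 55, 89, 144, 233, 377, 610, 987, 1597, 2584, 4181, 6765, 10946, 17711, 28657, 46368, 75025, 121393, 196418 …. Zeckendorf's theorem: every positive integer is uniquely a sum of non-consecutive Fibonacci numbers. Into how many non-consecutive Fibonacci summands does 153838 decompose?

Greedy algorithm:
121393 ≤ 153838 < 196418, so take 121393; remainder 32445
28657 ≤ 32445 < 46368, so take 28657; remainder 3788
2584 ≤ 3788 < 4181, so take 2584; remainder 1204
987 ≤ 1204 < 1597, so take 987; remainder 217
144 ≤ 217 < 233, so take 144; remainder 73
55 ≤ 73 < 89, so take 55; remainder 18
13 ≤ 18 < 21, so take 13; remainder 5
5 ≤ 5 < 8, so take 5; remainder 0
153838 = 121393 + 28657 + 2584 + 987 + 144 + 55 + 13 + 5, which has 8 terms.

8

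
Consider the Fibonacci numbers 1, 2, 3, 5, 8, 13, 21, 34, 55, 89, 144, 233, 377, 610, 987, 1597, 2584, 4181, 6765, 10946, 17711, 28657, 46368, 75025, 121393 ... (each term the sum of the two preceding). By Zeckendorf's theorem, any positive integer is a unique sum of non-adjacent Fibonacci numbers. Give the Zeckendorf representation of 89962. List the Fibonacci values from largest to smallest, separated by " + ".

75025 + 10946 + 2584 + 987 + 377 + 34 + 8 + 1

75025 ≤ 89962 < 121393, so take 75025; remainder 14937
10946 ≤ 14937 < 17711, so take 10946; remainder 3991
2584 ≤ 3991 < 4181, so take 2584; remainder 1407
987 ≤ 1407 < 1597, so take 987; remainder 420
377 ≤ 420 < 610, so take 377; remainder 43
34 ≤ 43 < 55, so take 34; remainder 9
8 ≤ 9 < 13, so take 8; remainder 1
1 ≤ 1 < 2, so take 1; remainder 0
So 89962 = 75025 + 10946 + 2584 + 987 + 377 + 34 + 8 + 1, with no two terms consecutive in the sequence.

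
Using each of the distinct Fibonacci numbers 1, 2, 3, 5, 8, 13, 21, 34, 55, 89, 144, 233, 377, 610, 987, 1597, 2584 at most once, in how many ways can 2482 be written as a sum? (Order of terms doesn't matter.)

Each representation comes from the Zeckendorf form by replacing some F_k with F_{k−1} + F_{k−2} where possible.
2482 = 1597+610+233+34+8 = 1597+610+233+34+5+3 = 1597+610+233+21+13+8 = 1597+610+144+89+34+8 = … (29 more), for 33 in all.

33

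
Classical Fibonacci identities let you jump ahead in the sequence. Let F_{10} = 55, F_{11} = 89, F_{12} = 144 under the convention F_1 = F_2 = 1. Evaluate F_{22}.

17711

By the addition formula F_{m+n} = F_m F_{n+1} + F_{m−1} F_n with m=11, n=11: F_{22} = 89·144 + 55·89 = 12816 + 4895 = 17711.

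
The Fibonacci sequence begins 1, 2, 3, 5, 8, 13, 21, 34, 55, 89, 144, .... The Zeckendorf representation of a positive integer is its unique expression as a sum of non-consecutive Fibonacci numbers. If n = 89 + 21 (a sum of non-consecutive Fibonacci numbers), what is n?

89 + 21 = 110.

110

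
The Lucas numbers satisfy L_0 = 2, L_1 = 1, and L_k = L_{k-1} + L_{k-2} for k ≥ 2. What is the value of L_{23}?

64079

Iterating the recurrence up to L_{18} = 5778 and L_{17} = 3571:
L_{19} = L_{18} + L_{17} = 5778 + 3571 = 9349
L_{20} = L_{19} + L_{18} = 9349 + 5778 = 15127
L_{21} = L_{20} + L_{19} = 15127 + 9349 = 24476
L_{22} = L_{21} + L_{20} = 24476 + 15127 = 39603
L_{23} = L_{22} + L_{21} = 39603 + 24476 = 64079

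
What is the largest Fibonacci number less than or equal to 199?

144 ≤ 199 < 233, so the largest Fibonacci number not exceeding 199 is 144.

144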